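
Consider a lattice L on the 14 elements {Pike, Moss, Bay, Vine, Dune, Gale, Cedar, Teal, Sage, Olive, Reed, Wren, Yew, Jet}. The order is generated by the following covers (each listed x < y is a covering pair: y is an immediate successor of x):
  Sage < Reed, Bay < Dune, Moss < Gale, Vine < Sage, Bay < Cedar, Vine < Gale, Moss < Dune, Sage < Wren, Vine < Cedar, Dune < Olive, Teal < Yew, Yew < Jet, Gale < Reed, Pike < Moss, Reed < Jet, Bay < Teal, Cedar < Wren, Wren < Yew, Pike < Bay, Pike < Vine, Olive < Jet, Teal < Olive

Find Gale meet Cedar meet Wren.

Vine

Common lower bounds of {Gale, Cedar, Wren}: Pike, Vine.
The greatest among these is Vine.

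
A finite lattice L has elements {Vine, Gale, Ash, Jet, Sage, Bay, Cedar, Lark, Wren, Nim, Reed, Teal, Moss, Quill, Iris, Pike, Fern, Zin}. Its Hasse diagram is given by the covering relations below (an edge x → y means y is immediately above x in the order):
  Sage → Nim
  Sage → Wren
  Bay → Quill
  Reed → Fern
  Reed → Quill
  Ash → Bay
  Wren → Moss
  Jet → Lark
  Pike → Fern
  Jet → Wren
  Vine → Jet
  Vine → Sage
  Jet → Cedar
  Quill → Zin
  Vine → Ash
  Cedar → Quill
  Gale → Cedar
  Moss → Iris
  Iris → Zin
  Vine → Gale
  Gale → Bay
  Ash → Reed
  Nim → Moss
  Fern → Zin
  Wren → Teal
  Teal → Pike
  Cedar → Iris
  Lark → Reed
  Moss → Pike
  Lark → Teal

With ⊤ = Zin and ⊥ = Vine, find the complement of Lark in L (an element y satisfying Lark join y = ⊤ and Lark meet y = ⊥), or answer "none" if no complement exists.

For every candidate y, either Lark ∨ y ≠ Zin or Lark ∧ y ≠ Vine; no complement exists.

none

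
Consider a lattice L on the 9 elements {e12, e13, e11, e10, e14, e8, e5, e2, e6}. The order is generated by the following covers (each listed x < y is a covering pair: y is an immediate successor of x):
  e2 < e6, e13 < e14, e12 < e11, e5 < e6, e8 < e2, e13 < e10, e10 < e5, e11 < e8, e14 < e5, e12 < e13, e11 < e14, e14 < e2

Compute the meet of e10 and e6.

Common lower bounds of {e10, e6}: e10, e12, e13.
The greatest among these is e10.

e10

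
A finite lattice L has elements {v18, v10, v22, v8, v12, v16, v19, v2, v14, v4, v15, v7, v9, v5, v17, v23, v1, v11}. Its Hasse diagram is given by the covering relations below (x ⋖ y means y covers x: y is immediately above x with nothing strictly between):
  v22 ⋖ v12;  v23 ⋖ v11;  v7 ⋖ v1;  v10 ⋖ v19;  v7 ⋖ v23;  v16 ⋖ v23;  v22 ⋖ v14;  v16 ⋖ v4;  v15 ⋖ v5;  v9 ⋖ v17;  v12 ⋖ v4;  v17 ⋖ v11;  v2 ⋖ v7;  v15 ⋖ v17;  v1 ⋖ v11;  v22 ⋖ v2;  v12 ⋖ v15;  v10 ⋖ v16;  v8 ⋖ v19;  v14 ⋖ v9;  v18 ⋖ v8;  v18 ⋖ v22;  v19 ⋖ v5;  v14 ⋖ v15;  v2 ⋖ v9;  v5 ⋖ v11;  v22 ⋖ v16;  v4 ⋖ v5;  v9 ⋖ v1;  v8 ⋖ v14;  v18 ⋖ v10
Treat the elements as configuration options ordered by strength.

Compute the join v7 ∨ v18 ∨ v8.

v1

Common upper bounds of {v7, v18, v8}: v1, v11.
The least among these is v1.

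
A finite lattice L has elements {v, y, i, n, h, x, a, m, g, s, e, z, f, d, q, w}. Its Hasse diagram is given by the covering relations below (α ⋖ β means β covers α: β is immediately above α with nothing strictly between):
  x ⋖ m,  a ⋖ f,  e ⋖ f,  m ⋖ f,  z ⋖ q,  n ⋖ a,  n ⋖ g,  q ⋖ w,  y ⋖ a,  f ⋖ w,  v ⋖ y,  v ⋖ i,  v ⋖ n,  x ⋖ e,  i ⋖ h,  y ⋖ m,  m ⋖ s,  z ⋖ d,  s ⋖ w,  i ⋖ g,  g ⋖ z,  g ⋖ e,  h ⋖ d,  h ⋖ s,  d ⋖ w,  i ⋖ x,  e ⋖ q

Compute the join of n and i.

g

Common upper bounds of {n, i}: d, e, f, g, q, w, z.
The least among these is g.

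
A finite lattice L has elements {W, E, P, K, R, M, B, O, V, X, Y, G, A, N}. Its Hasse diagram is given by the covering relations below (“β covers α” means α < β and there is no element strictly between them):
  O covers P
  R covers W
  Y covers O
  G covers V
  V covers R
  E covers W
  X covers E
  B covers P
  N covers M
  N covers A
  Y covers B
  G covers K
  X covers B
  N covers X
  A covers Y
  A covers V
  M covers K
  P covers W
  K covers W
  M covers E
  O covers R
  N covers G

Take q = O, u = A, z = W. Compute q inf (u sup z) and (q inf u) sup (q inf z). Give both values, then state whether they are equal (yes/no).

O; O; yes

u sup z = A, so q inf (u sup z) = O inf A = O.
q inf u = O and q inf z = W, so (q inf u) sup (q inf z) = O sup W = O.
Equal: yes.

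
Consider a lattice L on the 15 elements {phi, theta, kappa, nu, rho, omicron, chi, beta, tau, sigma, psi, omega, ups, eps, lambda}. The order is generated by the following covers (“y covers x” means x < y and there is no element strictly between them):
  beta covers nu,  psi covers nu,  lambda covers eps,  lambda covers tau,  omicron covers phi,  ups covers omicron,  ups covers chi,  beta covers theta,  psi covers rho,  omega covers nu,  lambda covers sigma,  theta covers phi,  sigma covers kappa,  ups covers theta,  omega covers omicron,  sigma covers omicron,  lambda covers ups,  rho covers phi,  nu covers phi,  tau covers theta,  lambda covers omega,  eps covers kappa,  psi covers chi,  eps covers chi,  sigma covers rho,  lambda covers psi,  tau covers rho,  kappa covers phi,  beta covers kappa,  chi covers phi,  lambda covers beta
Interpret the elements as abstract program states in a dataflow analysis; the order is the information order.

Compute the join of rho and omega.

Common upper bounds of {rho, omega}: lambda.
The least among these is lambda.

lambda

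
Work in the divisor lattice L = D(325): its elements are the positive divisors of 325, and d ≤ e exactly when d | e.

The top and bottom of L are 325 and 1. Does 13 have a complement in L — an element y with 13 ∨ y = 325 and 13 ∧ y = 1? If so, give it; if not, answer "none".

25

Need y with 13 ∨ y = 325 and 13 ∧ y = 1.
Checking each element gives: 25.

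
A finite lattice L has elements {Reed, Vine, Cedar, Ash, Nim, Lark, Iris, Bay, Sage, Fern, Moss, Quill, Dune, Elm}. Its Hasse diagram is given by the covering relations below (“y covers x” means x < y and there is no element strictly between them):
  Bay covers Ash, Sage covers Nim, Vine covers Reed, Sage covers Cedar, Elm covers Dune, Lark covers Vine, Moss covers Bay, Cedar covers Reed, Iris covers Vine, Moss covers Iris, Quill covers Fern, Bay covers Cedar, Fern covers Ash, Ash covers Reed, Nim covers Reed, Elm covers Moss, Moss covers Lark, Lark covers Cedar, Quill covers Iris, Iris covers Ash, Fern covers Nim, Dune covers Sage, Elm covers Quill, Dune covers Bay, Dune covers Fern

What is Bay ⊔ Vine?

Moss

Common upper bounds of {Bay, Vine}: Elm, Moss.
The least among these is Moss.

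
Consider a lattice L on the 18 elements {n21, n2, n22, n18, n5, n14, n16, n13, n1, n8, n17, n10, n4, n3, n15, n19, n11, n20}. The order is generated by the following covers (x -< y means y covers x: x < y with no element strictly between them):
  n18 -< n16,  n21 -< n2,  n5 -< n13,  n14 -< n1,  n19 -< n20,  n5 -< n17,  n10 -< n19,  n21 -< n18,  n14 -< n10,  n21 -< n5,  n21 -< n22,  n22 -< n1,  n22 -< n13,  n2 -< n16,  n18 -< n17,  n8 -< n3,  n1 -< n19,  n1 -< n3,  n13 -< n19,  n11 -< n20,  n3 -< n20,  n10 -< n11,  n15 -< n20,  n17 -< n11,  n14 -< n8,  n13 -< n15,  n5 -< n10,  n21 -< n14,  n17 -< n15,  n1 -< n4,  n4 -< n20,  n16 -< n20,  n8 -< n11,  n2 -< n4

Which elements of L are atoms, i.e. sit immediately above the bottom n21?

n14, n18, n2, n22, n5

The atoms are exactly the elements that cover n21: n14, n18, n2, n22, n5.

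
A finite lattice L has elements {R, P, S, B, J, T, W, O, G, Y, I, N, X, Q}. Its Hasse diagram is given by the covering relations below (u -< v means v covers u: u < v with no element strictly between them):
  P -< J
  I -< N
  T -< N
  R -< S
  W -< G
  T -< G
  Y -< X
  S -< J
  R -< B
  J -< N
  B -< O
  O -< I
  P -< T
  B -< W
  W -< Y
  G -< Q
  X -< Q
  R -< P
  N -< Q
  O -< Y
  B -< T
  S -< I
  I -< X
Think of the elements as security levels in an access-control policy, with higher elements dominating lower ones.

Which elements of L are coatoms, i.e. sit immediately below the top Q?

The coatoms are exactly the elements covered by Q: G, N, X.

G, N, X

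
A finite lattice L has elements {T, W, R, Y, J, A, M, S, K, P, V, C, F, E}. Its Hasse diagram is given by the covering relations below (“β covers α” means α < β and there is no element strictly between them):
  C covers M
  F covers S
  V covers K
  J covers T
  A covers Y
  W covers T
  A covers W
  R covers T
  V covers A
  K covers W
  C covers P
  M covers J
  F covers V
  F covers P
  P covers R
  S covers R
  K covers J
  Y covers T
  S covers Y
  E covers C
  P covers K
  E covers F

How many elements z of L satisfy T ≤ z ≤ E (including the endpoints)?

14

The interval [T, E] = {A, C, E, F, J, K, M, P, R, S, T, V, W, Y}, which has 14 elements.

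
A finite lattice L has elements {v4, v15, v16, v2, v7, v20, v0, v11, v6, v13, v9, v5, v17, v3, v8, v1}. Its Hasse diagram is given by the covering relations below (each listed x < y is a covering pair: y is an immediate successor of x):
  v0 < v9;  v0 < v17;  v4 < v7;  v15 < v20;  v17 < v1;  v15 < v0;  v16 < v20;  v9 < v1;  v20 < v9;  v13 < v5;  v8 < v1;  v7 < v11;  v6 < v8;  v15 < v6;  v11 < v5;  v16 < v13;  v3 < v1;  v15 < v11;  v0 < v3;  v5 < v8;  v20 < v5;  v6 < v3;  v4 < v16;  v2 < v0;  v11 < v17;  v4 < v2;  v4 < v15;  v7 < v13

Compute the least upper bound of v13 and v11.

v5

Common upper bounds of {v13, v11}: v1, v5, v8.
The least among these is v5.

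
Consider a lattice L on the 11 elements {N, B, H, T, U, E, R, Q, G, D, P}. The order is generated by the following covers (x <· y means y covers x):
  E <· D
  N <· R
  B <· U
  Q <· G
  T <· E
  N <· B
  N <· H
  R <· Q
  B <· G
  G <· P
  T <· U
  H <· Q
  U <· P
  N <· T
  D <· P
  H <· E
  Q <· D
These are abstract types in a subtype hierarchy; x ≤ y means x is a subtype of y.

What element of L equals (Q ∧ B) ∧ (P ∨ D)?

N

Q ∧ B = N
P ∨ D = P
N ∧ P = N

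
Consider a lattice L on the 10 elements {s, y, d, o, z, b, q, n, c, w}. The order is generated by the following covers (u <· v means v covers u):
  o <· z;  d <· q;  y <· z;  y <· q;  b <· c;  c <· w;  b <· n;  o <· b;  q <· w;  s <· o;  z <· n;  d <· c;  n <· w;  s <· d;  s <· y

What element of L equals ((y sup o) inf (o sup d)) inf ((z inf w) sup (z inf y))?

y ∨ o = z
o ∨ d = c
z ∧ c = o
z ∧ w = z
z ∧ y = y
z ∨ y = z
o ∧ z = o

o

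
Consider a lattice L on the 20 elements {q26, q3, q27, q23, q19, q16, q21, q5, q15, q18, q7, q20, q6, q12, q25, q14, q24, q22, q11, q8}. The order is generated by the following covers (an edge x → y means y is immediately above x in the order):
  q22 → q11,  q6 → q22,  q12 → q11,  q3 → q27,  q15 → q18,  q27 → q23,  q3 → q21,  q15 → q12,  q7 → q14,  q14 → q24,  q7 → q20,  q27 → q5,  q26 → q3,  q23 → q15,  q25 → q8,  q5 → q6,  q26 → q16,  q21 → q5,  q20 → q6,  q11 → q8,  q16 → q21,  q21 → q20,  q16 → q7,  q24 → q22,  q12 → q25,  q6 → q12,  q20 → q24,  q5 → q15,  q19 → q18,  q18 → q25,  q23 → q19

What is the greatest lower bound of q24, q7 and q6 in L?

q7

Common lower bounds of {q24, q7, q6}: q16, q26, q7.
The greatest among these is q7.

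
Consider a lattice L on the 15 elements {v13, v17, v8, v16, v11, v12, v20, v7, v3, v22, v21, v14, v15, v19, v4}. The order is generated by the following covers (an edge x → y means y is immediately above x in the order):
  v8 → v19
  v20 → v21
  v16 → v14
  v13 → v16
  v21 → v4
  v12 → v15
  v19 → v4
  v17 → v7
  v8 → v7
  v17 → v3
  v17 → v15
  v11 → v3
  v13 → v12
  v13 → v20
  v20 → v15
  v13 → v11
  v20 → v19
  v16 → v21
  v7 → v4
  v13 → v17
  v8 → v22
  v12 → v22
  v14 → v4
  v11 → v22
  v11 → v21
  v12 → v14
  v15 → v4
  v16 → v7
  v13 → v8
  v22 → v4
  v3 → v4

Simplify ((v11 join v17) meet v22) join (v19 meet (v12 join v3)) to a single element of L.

v11 ∨ v17 = v3
v3 ∧ v22 = v11
v12 ∨ v3 = v4
v19 ∧ v4 = v19
v11 ∨ v19 = v4

v4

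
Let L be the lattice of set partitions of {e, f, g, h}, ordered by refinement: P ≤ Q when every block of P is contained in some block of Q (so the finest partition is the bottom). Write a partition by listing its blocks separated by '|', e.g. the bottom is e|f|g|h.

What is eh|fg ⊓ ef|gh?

e|f|g|h

Common lower bounds of {eh|fg, ef|gh}: e|f|g|h.
The greatest among these is e|f|g|h.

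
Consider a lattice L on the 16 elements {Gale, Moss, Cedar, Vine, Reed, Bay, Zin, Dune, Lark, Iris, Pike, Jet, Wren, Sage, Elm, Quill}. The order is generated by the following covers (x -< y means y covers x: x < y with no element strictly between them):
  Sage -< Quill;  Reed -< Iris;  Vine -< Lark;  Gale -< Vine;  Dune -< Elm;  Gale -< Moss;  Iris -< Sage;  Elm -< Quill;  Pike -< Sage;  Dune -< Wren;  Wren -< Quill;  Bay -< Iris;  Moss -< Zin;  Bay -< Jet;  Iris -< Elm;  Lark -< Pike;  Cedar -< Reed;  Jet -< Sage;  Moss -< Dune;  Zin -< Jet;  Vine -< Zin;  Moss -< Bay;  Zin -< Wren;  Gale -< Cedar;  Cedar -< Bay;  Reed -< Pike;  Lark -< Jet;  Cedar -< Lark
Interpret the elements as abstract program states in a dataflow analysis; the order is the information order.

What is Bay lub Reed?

Iris

Common upper bounds of {Bay, Reed}: Elm, Iris, Quill, Sage.
The least among these is Iris.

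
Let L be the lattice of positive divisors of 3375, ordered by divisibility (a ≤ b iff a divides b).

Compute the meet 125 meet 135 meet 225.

5

Common lower bounds of {125, 135, 225}: 1, 5.
The greatest among these is 5.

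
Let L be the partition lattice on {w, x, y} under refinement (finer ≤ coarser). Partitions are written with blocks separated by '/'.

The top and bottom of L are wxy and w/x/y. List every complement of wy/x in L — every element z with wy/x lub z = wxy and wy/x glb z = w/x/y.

Need z with wy/x ∨ z = wxy and wy/x ∧ z = w/x/y.
Checking each element gives: w/xy, wx/y.

w/xy, wx/y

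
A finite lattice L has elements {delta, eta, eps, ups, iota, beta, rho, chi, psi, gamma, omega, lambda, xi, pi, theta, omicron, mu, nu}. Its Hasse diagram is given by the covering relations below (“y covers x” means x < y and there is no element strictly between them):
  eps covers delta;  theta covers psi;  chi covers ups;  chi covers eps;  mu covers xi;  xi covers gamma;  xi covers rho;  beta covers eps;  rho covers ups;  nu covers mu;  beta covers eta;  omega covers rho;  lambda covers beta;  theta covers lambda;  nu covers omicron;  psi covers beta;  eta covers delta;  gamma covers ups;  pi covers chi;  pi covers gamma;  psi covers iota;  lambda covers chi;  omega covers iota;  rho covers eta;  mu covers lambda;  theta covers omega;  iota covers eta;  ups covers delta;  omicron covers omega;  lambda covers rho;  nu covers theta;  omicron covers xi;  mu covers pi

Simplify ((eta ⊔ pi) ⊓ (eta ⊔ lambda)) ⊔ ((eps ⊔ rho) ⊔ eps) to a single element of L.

lambda

eta ∨ pi = mu
eta ∨ lambda = lambda
mu ∧ lambda = lambda
eps ∨ rho = lambda
lambda ∨ eps = lambda
lambda ∨ lambda = lambda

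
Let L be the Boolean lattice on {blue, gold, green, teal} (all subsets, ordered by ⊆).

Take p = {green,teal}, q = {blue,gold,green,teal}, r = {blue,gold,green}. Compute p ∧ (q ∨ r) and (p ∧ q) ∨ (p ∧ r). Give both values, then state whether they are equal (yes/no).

q ∨ r = {blue,gold,green,teal}, so p ∧ (q ∨ r) = {green,teal} ∧ {blue,gold,green,teal} = {green,teal}.
p ∧ q = {green,teal} and p ∧ r = {green}, so (p ∧ q) ∨ (p ∧ r) = {green,teal} ∨ {green} = {green,teal}.
Equal: yes.

{green,teal}; {green,teal}; yes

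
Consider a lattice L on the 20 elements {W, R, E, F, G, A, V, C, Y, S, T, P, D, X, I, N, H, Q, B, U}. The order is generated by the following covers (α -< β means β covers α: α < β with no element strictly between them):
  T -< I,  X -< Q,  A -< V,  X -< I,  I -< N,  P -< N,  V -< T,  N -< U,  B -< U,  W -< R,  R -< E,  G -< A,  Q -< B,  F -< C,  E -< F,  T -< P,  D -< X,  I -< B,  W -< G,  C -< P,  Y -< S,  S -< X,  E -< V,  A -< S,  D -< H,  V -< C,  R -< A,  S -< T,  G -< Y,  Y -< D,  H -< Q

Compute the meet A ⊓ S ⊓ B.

Common lower bounds of {A, S, B}: A, G, R, W.
The greatest among these is A.

A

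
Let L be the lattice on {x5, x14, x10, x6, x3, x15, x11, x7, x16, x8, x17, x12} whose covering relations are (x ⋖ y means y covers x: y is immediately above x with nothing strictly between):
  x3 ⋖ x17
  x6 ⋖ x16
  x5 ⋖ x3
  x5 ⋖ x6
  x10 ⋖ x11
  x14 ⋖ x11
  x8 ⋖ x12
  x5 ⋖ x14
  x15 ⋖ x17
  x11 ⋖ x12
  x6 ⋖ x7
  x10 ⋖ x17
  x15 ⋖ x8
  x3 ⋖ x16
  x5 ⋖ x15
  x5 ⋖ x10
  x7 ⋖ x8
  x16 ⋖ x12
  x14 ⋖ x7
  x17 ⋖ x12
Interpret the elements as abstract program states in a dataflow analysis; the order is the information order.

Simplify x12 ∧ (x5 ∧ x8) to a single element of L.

x5

x5 ∧ x8 = x5
x12 ∧ x5 = x5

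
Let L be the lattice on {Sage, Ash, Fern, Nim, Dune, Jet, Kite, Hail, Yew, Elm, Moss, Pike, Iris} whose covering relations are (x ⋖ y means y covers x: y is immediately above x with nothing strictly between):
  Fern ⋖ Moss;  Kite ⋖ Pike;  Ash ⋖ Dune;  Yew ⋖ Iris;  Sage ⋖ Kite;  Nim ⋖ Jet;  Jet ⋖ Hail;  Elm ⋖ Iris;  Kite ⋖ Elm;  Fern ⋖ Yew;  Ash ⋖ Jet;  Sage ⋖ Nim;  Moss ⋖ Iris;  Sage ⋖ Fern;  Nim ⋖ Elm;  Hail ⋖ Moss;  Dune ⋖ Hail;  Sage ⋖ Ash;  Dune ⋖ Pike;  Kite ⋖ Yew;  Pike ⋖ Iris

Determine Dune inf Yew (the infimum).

Sage

Common lower bounds of {Dune, Yew}: Sage.
The greatest among these is Sage.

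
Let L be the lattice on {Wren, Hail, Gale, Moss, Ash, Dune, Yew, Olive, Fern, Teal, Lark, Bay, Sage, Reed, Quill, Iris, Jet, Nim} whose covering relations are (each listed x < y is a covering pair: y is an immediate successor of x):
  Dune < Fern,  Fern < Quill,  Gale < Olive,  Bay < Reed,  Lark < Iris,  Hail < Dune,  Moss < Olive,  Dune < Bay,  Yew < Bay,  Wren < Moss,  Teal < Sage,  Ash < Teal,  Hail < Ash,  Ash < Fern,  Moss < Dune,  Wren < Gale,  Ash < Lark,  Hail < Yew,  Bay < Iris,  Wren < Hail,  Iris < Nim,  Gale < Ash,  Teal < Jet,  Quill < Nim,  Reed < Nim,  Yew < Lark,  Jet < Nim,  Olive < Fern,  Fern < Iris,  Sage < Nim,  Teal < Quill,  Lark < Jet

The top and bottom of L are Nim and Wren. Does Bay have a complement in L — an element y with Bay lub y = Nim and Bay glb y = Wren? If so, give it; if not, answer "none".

none

For every candidate y, either Bay ∨ y ≠ Nim or Bay ∧ y ≠ Wren; no complement exists.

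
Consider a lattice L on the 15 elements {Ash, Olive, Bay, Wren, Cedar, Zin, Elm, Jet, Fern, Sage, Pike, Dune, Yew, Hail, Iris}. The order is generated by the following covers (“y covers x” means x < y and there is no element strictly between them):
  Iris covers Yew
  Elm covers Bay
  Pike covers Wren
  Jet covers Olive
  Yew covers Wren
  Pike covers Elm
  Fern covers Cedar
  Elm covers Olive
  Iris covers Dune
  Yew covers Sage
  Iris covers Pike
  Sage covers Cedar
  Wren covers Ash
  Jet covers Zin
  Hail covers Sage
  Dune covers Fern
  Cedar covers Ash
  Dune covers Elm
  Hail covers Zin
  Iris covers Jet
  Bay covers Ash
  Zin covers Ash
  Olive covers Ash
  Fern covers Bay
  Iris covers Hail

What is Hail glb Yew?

Sage

Common lower bounds of {Hail, Yew}: Ash, Cedar, Sage.
The greatest among these is Sage.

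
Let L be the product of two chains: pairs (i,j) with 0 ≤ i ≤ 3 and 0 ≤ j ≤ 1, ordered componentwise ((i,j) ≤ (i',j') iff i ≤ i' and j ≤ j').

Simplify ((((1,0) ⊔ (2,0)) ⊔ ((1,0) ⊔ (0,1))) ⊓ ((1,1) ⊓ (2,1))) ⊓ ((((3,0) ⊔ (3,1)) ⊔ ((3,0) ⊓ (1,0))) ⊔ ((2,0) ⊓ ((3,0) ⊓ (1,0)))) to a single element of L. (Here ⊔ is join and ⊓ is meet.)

(1,0) ∨ (2,0) = (2,0)
(1,0) ∨ (0,1) = (1,1)
(2,0) ∨ (1,1) = (2,1)
(1,1) ∧ (2,1) = (1,1)
(2,1) ∧ (1,1) = (1,1)
(3,0) ∨ (3,1) = (3,1)
(3,0) ∧ (1,0) = (1,0)
(3,1) ∨ (1,0) = (3,1)
(3,0) ∧ (1,0) = (1,0)
(2,0) ∧ (1,0) = (1,0)
(3,1) ∨ (1,0) = (3,1)
(1,1) ∧ (3,1) = (1,1)

(1,1)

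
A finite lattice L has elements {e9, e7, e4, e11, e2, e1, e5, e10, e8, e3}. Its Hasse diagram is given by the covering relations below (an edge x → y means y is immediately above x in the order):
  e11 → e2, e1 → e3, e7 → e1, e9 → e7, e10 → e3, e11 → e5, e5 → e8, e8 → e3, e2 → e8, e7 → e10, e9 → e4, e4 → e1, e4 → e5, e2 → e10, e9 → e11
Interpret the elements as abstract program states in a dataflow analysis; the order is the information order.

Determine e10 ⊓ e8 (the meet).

Common lower bounds of {e10, e8}: e11, e2, e9.
The greatest among these is e2.

e2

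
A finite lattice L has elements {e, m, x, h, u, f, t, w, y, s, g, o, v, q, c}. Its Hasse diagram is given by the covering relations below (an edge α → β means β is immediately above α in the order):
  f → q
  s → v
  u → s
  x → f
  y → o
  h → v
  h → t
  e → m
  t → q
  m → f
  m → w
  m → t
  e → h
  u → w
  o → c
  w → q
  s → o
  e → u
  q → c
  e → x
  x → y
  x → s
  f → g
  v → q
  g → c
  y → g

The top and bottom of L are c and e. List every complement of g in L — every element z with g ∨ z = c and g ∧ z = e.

Need z with g ∨ z = c and g ∧ z = e.
Checking each element gives: h, u.

h, u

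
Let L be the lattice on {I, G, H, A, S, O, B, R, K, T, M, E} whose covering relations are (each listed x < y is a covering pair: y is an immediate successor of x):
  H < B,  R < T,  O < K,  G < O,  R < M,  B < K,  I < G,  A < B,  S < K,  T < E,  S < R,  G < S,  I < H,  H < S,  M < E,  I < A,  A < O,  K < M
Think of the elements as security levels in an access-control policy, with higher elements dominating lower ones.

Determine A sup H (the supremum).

B

Common upper bounds of {A, H}: B, E, K, M.
The least among these is B.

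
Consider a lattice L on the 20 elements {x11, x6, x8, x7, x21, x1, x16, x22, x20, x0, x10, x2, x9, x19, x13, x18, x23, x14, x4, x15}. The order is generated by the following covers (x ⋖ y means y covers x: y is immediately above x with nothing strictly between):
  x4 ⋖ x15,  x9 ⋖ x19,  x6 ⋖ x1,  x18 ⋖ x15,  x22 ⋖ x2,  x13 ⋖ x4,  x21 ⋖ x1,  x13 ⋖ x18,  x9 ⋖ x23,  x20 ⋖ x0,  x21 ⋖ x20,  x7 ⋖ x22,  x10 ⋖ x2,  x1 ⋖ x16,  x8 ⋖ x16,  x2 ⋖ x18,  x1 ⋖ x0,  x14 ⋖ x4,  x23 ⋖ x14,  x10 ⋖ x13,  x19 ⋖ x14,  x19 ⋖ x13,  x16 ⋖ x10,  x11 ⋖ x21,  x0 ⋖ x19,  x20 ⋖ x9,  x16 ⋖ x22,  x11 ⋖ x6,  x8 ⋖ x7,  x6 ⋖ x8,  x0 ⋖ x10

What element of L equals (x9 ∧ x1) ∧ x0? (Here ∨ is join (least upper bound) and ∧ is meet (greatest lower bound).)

x21

x9 ∧ x1 = x21
x21 ∧ x0 = x21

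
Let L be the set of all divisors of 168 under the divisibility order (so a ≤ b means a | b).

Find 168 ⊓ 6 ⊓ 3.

In the divisibility order, the meet is the greatest common divisor: gcd(168, 6, 3) = 3.

3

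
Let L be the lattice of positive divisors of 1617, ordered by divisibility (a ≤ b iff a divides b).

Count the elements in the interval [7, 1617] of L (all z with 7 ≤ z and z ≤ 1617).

8

The interval [7, 1617] = {147, 1617, 21, 231, 49, 539, 7, 77}, which has 8 elements.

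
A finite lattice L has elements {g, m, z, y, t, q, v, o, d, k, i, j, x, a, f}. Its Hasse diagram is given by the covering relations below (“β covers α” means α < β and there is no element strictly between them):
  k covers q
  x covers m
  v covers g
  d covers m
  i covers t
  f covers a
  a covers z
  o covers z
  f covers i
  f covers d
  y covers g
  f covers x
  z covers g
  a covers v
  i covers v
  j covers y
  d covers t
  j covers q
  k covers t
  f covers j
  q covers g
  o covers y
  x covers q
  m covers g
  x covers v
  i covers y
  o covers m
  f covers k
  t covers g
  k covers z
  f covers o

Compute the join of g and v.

v

Common upper bounds of {g, v}: a, f, i, v, x.
The least among these is v.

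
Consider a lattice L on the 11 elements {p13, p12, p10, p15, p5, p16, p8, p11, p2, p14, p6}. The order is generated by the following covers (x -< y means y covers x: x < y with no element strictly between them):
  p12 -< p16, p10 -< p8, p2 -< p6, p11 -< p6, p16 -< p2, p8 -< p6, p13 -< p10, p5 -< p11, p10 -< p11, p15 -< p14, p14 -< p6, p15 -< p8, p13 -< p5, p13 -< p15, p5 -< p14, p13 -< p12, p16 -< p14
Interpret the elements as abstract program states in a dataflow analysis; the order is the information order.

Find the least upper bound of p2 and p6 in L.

p6

Common upper bounds of {p2, p6}: p6.
The least among these is p6.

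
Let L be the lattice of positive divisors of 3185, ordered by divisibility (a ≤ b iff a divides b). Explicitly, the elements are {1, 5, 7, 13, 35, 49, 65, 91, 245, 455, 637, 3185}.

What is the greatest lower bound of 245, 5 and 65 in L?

5

In the divisibility order, the meet is the greatest common divisor: gcd(245, 5, 65) = 5.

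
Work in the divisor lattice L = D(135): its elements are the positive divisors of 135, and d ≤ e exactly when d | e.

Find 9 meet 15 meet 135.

3

In the divisibility order, the meet is the greatest common divisor: gcd(9, 15, 135) = 3.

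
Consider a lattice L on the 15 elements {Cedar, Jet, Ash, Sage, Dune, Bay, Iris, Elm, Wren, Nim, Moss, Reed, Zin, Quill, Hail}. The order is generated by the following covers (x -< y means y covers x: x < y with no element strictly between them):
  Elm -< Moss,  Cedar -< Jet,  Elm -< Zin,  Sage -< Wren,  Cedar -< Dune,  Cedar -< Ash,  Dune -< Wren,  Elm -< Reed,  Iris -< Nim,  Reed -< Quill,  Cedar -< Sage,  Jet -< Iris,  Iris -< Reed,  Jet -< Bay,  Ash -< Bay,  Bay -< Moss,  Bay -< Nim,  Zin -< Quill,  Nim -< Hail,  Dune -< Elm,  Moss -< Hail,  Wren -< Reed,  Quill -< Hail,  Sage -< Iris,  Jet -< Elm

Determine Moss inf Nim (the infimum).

Common lower bounds of {Moss, Nim}: Ash, Bay, Cedar, Jet.
The greatest among these is Bay.

Bay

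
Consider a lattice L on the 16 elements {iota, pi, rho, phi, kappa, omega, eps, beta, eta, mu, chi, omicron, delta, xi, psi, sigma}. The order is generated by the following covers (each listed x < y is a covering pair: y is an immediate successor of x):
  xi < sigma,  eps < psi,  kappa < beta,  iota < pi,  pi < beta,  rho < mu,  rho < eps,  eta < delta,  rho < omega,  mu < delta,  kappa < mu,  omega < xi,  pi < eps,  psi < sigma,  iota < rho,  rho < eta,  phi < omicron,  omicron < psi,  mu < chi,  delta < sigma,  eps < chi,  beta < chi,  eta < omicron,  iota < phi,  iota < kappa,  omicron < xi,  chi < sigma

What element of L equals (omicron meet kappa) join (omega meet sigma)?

omicron ∧ kappa = iota
omega ∧ sigma = omega
iota ∨ omega = omega

omega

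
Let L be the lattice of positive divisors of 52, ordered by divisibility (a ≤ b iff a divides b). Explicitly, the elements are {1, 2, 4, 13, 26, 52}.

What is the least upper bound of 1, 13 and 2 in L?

26

In the divisibility order, the join is the least common multiple: lcm(1, 13, 2) = 26.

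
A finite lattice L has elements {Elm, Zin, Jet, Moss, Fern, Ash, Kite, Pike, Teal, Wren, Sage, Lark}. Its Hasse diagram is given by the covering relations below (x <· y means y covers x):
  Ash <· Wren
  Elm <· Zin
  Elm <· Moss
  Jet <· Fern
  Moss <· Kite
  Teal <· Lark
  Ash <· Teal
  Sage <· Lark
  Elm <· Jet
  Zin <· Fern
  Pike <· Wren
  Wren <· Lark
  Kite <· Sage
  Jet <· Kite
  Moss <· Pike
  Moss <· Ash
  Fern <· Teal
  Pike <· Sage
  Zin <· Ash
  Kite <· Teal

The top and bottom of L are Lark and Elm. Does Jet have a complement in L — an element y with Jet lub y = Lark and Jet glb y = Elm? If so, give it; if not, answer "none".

Need y with Jet ∨ y = Lark and Jet ∧ y = Elm.
Checking each element gives: Wren.

Wren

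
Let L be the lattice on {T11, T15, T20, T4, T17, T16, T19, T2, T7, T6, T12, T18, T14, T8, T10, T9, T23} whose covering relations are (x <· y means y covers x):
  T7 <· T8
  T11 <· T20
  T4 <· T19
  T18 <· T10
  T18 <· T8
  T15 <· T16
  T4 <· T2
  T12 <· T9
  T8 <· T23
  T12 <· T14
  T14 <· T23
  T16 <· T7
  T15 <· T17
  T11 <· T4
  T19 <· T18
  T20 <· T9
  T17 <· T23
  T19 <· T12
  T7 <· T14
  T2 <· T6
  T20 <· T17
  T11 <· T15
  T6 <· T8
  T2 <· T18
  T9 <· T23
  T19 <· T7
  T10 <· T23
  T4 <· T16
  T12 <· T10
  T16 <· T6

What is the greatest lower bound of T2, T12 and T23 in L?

Common lower bounds of {T2, T12, T23}: T11, T4.
The greatest among these is T4.

T4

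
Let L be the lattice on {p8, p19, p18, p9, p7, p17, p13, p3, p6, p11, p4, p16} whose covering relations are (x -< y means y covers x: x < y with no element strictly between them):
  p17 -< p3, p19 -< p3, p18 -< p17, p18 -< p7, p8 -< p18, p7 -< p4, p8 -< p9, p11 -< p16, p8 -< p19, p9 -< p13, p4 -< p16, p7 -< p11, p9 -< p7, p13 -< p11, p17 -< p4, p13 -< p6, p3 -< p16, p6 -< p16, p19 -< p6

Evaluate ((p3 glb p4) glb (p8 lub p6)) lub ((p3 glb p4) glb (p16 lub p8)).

p3 ∧ p4 = p17
p8 ∨ p6 = p6
p17 ∧ p6 = p8
p3 ∧ p4 = p17
p16 ∨ p8 = p16
p17 ∧ p16 = p17
p8 ∨ p17 = p17

p17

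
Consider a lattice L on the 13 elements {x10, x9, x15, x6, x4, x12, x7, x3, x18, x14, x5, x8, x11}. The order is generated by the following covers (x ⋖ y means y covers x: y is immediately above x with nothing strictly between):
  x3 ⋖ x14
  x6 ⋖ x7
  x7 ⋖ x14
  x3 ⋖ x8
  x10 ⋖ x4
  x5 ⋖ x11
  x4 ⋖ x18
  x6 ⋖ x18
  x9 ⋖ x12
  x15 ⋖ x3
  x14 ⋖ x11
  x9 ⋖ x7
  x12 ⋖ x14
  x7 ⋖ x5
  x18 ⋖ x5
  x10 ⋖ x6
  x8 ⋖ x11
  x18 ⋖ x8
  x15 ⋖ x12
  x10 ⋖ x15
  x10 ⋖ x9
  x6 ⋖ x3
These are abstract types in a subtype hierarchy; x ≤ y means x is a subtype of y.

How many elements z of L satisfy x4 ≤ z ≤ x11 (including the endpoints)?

5

The interval [x4, x11] = {x11, x18, x4, x5, x8}, which has 5 elements.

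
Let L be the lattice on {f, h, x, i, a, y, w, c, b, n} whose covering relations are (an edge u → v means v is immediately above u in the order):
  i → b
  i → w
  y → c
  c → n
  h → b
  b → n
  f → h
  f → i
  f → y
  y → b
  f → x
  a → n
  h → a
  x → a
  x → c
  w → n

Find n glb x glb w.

f

Common lower bounds of {n, x, w}: f.
The greatest among these is f.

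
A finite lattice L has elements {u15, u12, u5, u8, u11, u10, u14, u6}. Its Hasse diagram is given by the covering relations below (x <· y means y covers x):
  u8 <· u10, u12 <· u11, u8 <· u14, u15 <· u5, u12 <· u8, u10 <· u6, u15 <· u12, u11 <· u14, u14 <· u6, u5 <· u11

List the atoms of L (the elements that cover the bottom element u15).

The atoms are exactly the elements that cover u15: u12, u5.

u12, u5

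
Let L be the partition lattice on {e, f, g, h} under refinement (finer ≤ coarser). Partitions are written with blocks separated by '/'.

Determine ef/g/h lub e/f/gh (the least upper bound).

ef/gh

Common upper bounds of {ef/g/h, e/f/gh}: ef/gh, efgh.
The least among these is ef/gh.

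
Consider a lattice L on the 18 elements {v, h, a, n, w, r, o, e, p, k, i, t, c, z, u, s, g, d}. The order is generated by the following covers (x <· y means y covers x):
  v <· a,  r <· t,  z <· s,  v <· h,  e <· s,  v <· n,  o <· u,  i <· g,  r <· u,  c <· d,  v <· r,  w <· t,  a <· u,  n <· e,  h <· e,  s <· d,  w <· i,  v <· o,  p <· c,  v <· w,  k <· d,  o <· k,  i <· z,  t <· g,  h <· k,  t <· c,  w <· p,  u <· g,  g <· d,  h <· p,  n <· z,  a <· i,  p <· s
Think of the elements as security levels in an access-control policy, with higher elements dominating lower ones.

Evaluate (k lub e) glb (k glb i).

k ∨ e = d
k ∧ i = v
d ∧ v = v

v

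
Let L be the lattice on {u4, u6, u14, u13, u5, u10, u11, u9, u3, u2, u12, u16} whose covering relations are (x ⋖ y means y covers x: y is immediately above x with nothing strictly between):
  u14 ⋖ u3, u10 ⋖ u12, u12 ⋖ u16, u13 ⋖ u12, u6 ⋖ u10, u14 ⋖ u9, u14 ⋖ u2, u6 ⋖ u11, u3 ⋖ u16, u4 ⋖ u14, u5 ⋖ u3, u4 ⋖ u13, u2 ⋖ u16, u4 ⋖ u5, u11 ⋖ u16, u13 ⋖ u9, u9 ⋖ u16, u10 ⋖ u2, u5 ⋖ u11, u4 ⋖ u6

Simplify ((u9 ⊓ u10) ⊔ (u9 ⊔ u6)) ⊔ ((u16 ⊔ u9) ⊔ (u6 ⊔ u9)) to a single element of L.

u16

u9 ∧ u10 = u4
u9 ∨ u6 = u16
u4 ∨ u16 = u16
u16 ∨ u9 = u16
u6 ∨ u9 = u16
u16 ∨ u16 = u16
u16 ∨ u16 = u16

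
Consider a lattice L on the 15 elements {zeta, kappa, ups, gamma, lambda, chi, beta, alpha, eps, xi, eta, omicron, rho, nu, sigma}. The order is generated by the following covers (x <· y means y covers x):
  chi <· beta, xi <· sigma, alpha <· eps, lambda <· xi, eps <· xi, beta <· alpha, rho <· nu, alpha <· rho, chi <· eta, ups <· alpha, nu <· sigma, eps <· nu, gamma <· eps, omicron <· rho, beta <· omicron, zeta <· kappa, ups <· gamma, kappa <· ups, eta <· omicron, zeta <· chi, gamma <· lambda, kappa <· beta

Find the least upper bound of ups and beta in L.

alpha

Common upper bounds of {ups, beta}: alpha, eps, nu, rho, sigma, xi.
The least among these is alpha.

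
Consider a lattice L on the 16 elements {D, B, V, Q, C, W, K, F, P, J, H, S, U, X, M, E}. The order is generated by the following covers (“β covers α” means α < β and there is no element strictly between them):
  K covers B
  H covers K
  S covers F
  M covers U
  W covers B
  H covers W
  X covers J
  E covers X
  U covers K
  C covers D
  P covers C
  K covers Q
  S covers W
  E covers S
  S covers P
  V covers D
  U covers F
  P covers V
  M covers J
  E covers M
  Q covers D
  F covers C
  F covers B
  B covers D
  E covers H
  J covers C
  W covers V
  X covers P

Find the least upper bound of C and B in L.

F

Common upper bounds of {C, B}: E, F, M, S, U.
The least among these is F.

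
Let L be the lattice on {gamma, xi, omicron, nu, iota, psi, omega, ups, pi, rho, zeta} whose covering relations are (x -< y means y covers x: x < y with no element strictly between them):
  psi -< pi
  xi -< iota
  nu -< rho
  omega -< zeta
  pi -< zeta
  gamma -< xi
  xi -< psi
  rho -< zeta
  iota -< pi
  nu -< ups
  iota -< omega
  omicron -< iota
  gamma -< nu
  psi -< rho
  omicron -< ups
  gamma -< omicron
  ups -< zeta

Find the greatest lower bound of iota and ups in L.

omicron

Common lower bounds of {iota, ups}: gamma, omicron.
The greatest among these is omicron.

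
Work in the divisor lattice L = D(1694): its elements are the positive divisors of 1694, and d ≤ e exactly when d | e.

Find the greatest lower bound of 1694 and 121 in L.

In the divisibility order, the meet is the greatest common divisor: gcd(1694, 121) = 121.

121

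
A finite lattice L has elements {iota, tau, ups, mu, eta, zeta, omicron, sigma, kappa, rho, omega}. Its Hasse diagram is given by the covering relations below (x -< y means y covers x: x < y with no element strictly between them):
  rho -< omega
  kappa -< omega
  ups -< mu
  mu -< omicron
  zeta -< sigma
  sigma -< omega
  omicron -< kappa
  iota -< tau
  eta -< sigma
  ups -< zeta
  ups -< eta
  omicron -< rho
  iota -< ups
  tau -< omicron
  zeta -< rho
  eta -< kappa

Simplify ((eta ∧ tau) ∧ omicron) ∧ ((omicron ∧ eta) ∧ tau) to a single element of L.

iota

eta ∧ tau = iota
iota ∧ omicron = iota
omicron ∧ eta = ups
ups ∧ tau = iota
iota ∧ iota = iota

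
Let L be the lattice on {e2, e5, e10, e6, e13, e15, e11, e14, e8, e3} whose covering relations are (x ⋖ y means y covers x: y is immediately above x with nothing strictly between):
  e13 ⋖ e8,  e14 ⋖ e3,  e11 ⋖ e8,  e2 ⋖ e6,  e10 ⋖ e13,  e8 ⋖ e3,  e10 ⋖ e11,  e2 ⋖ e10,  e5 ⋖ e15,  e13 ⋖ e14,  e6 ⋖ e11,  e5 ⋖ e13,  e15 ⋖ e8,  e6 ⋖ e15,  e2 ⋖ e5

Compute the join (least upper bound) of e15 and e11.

e8

Common upper bounds of {e15, e11}: e3, e8.
The least among these is e8.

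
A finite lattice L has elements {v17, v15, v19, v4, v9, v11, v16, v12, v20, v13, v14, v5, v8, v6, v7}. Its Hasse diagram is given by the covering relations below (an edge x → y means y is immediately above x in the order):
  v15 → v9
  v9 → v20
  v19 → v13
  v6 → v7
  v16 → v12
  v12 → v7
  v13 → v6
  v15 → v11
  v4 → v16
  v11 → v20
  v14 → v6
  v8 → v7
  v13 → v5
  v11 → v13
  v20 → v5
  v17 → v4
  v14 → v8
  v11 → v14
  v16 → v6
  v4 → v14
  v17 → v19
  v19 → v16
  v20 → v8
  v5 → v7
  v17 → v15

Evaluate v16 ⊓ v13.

v16 ∧ v13 = v19

v19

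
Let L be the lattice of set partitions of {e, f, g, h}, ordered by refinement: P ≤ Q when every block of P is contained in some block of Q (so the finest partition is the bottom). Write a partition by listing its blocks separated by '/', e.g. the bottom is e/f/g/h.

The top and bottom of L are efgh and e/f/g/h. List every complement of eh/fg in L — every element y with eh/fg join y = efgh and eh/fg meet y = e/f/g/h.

Need y with eh/fg ∨ y = efgh and eh/fg ∧ y = e/f/g/h.
Checking each element gives: e/f/gh, e/fh/g, ef/g/h, ef/gh, eg/f/h, eg/fh.

e/f/gh, e/fh/g, ef/g/h, ef/gh, eg/f/h, eg/fh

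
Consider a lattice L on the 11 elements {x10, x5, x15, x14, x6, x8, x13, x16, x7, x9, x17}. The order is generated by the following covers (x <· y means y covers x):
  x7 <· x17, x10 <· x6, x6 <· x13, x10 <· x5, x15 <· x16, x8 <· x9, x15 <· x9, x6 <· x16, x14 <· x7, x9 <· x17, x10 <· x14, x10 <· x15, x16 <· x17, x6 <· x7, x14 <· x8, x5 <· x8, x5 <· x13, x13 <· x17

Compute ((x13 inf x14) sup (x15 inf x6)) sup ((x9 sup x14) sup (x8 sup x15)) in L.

x13 ∧ x14 = x10
x15 ∧ x6 = x10
x10 ∨ x10 = x10
x9 ∨ x14 = x9
x8 ∨ x15 = x9
x9 ∨ x9 = x9
x10 ∨ x9 = x9

x9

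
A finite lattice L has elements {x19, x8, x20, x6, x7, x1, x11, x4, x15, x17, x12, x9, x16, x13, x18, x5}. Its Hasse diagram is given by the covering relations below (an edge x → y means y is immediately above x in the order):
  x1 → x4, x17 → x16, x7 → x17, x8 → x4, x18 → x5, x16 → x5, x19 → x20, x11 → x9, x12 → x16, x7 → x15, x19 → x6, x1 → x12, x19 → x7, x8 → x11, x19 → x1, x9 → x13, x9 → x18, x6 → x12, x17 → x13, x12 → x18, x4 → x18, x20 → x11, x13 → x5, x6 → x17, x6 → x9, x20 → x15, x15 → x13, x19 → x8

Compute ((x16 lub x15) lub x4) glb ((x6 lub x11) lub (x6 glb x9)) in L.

x16 ∨ x15 = x5
x5 ∨ x4 = x5
x6 ∨ x11 = x9
x6 ∧ x9 = x6
x9 ∨ x6 = x9
x5 ∧ x9 = x9

x9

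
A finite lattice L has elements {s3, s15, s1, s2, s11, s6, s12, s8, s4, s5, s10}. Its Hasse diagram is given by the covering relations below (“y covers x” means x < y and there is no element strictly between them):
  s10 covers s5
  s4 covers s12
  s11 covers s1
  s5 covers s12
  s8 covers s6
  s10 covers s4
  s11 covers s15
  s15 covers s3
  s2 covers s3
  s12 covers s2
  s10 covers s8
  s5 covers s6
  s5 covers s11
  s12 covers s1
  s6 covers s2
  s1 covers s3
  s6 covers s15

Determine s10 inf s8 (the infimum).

Common lower bounds of {s10, s8}: s15, s2, s3, s6, s8.
The greatest among these is s8.

s8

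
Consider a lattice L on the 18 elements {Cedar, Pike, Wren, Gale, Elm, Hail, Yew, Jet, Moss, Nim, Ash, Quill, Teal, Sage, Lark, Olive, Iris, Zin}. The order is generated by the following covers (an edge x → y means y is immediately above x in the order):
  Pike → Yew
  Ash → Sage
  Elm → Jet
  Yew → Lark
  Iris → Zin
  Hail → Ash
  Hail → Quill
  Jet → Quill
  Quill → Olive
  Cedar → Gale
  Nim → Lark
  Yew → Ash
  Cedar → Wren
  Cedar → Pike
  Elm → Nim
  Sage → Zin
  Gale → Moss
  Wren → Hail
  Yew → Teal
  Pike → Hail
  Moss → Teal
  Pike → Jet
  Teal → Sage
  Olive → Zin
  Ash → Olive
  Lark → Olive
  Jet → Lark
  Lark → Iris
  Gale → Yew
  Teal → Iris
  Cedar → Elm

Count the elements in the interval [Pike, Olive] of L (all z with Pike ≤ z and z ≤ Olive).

The interval [Pike, Olive] = {Ash, Hail, Jet, Lark, Olive, Pike, Quill, Yew}, which has 8 elements.

8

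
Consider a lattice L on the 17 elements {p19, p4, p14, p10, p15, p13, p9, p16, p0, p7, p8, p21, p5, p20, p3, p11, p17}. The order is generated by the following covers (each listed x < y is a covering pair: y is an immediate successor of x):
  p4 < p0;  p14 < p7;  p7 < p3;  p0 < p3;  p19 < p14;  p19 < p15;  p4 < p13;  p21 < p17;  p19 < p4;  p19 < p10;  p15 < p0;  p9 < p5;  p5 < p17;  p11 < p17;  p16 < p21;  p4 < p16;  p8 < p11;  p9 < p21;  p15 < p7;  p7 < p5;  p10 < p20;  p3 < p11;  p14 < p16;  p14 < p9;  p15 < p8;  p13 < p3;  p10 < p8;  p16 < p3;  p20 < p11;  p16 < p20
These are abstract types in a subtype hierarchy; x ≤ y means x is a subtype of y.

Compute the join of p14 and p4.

p16

Common upper bounds of {p14, p4}: p11, p16, p17, p20, p21, p3.
The least among these is p16.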